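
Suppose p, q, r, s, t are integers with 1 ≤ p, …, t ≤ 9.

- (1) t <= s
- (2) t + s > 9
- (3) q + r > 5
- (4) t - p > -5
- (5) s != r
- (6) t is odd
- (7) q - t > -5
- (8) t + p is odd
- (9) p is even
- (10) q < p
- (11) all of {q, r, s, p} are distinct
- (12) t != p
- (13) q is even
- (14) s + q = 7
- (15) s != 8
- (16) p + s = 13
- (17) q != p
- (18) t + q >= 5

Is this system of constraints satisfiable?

Satisfiable

The assignment p = 8, q = 2, r = 4, s = 5, t = 5 works:
  constraint 2 holds since t + s = 10.
  constraint 3 holds since q + r = 6.
  constraint 4 holds since t - p = -3.
The rest check out directly.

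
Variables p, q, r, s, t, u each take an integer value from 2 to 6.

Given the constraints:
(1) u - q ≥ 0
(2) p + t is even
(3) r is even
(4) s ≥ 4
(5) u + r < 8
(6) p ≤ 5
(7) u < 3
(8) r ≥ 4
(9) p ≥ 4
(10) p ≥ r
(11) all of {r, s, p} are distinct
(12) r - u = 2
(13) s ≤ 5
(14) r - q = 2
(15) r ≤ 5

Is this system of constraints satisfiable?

Constraints 4, 6, 8, 9, 13, and 15 confine each of r, s, p to the 2 values {4, 5}.
Constraint 11 requires all 3 of them to be distinct, but only 2 values are available — impossible by the pigeonhole principle.

Unsatisfiable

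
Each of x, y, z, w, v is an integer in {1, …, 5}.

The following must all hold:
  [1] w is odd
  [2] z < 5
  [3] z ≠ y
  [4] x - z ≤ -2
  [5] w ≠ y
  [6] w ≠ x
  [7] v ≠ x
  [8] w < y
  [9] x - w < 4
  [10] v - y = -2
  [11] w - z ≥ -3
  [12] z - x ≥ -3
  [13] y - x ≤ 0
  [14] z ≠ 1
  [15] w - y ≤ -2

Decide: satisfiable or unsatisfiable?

Constraints 4, 11, 13, and 15 give y − w ≥ 2, w − z ≥ -3, z − x ≥ 2, x − y ≥ 0.
Adding all 4 inequalities: the left sides telescope to 0, and the right sides sum to 2 + (-3) + 2 + 0 = 1. So 0 ≥ 1, which is false.

Unsatisfiable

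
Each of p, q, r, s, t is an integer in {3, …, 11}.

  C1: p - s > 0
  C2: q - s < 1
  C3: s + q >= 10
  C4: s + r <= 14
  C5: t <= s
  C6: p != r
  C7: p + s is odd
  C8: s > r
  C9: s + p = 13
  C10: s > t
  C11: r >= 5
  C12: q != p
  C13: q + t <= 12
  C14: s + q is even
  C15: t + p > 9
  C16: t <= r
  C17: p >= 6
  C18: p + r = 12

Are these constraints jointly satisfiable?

Satisfiable

Take p = 7, q = 6, r = 5, s = 6, t = 4. Then constraint 1: p - s = 1; constraint 2: q - s = 0, and every other listed constraint is also met.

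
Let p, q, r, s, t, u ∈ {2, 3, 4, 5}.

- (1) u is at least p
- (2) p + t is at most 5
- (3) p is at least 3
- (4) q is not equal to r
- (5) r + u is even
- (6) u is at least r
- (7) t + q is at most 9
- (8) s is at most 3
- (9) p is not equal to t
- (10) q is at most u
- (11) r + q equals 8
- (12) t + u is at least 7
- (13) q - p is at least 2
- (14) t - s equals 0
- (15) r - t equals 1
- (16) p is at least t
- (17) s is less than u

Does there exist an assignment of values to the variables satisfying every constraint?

Try p = 3, q = 5, r = 3, s = 2, t = 2, u = 5.
Check constraint 2: p + t = 5; constraint 7: t + q = 7; constraint 11: r + q = 8. The remaining constraints are straightforward to verify.

Satisfiable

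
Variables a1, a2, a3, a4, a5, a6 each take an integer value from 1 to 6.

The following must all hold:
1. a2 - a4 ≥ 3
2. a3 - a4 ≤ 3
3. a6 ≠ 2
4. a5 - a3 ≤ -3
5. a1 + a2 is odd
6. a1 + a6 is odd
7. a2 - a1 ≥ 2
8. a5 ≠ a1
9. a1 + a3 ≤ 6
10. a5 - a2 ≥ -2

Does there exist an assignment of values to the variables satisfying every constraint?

Constraints 1, 2, 4, and 10 give a2 − a4 ≥ 3, a4 − a3 ≥ -3, a3 − a5 ≥ 3, a5 − a2 ≥ -2.
Adding all 4 inequalities: the left sides telescope to 0, and the right sides sum to 3 + (-3) + 3 + (-2) = 1. So 0 ≥ 1, which is false.

Unsatisfiable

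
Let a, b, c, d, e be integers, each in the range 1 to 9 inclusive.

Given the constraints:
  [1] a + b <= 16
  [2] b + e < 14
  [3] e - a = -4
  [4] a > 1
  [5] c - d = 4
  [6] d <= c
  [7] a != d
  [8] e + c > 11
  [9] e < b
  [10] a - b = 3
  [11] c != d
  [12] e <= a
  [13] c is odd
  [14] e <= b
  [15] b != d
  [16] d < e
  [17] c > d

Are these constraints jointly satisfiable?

Satisfiable

The assignment a = 9, b = 6, c = 7, d = 3, e = 5 works:
  constraint 1 holds since a + b = 15.
  constraint 2 holds since b + e = 11.
  constraint 3 holds since e - a = -4.
The rest check out directly.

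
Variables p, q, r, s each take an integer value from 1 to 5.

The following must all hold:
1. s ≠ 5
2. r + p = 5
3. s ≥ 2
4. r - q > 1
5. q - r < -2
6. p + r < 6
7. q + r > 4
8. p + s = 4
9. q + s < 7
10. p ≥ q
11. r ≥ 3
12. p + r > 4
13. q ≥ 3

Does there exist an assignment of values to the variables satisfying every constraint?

Unsatisfiable

From constraints 10 and 13: p ≥ q ≥ 3. From constraint 3: s ≥ 2. Hence p + s ≥ 5. But constraint 8 requires p + s = 4, and 4 < 5. Contradiction.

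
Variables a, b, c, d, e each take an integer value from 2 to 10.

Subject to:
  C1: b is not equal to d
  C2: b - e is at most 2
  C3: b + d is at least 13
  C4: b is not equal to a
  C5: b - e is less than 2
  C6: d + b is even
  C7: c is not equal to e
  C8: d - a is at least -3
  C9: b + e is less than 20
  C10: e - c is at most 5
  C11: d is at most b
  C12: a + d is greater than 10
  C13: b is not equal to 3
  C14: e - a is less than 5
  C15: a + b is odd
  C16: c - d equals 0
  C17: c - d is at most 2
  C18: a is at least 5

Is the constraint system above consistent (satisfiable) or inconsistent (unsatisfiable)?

Satisfiable

The assignment a = 6, b = 9, c = 5, d = 5, e = 9 works:
  constraint 2 holds since b - e = 0.
  constraint 3 holds since b + d = 14.
  constraint 5 holds since b - e = 0.
The rest check out directly.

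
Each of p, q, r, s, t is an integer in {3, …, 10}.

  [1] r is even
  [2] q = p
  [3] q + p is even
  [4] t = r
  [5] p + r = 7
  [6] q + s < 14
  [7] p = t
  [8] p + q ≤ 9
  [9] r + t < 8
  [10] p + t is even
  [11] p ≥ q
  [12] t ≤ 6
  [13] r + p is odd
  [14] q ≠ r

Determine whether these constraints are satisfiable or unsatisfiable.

Unsatisfiable

From constraints 2, 4, and 7, q = p = t = r, so q = r. But constraint 14 says q ≠ r. Contradiction.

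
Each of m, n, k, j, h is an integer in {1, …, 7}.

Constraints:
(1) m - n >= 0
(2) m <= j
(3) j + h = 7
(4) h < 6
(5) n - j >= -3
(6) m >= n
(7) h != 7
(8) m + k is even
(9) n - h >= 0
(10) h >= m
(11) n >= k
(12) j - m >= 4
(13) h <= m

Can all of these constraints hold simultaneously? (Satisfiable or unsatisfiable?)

Unsatisfiable

Constraints 1, 5, and 12 give m − n ≥ 0, n − j ≥ -3, j − m ≥ 4.
Adding all 3 inequalities: the left sides telescope to 0, and the right sides sum to 0 + (-3) + 4 = 1. So 0 ≥ 1, which is false.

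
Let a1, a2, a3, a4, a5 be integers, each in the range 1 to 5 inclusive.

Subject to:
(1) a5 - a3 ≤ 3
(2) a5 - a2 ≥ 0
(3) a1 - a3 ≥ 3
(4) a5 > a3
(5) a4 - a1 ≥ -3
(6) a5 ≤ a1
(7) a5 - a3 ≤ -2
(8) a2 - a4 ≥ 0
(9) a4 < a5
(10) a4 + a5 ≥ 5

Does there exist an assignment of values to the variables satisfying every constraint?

Constraints 2, 3, 5, 7, and 8 give a4 − a1 ≥ -3, a1 − a3 ≥ 3, a3 − a5 ≥ 2, a5 − a2 ≥ 0, a2 − a4 ≥ 0.
Adding all 5 inequalities: the left sides telescope to 0, and the right sides sum to (-3) + 3 + 2 + 0 + 0 = 2. So 0 ≥ 2, which is false.

Unsatisfiable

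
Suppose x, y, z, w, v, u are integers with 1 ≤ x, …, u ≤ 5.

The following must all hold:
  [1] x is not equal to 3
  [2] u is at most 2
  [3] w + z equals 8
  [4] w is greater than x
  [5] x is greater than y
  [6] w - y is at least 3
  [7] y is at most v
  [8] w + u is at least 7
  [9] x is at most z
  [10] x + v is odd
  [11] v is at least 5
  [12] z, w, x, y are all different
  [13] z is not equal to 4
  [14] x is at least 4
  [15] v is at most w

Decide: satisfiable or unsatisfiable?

From constraints 11 and 15: w ≥ v ≥ 5. From constraints 9 and 14: z ≥ x ≥ 4. Hence w + z ≥ 9. But constraint 3 requires w + z = 8, and 8 < 9. Contradiction.

Unsatisfiable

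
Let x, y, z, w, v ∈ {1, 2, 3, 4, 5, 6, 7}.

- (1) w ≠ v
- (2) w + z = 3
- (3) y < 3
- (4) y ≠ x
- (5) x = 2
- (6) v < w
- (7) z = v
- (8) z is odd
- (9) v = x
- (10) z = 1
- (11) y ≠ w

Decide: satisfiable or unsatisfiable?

Constraint 10 fixes z = 1 and constraint 5 fixes x = 2. Constraints 7 and 9 give z = v = x, so z = x. But 1 ≠ 2 — contradiction.

Unsatisfiable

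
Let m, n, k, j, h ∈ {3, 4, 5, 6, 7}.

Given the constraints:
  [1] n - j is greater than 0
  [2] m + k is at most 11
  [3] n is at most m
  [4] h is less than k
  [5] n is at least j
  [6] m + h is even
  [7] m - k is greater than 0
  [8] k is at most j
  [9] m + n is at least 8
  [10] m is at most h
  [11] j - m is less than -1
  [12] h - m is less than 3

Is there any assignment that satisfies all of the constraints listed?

Constraints 1, 3, 4, 8, and 10 give n ≤ m, m ≤ h, h < k, k ≤ j, j < n. Chaining: n ≤ m ≤ h < k ≤ j < n, which forces n < n — impossible.

Unsatisfiable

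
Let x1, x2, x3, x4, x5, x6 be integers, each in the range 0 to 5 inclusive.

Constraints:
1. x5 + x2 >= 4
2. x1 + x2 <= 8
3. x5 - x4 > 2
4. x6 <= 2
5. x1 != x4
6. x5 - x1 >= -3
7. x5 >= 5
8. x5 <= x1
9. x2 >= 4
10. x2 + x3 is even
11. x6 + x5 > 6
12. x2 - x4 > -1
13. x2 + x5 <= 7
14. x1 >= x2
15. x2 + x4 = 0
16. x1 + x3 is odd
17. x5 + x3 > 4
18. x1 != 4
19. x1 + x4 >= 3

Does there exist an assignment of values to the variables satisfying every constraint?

From constraints 7 and 8: x1 ≥ x5 ≥ 5. From constraint 9: x2 ≥ 4. Hence x1 + x2 ≥ 9. But constraint 2 requires x1 + x2 ≤ 8, and 8 < 9. Contradiction.

Unsatisfiable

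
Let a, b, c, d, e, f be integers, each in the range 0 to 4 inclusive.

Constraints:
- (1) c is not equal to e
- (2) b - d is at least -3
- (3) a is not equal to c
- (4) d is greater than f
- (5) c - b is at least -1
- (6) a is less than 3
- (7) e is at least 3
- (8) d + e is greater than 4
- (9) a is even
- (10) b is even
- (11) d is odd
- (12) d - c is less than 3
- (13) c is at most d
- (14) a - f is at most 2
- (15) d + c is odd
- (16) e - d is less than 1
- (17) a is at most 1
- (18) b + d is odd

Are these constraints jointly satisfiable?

Satisfiable

Take a = 0, b = 0, c = 2, d = 3, e = 3, f = 0. Then constraint 2: b - d = -3; constraint 5: c - b = 2; constraint 8: d + e = 6, and every other listed constraint is also met.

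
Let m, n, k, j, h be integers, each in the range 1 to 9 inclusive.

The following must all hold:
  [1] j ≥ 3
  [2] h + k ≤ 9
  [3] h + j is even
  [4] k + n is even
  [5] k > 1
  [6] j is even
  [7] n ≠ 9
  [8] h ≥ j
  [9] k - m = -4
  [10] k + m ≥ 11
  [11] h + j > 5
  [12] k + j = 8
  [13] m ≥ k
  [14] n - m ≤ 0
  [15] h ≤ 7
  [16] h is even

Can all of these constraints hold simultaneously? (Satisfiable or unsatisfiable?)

Satisfiable

Try m = 8, n = 8, k = 4, j = 4, h = 4.
Check constraint 2: h + k = 8; constraint 9: k - m = -4; constraint 10: k + m = 12. The remaining constraints are straightforward to verify.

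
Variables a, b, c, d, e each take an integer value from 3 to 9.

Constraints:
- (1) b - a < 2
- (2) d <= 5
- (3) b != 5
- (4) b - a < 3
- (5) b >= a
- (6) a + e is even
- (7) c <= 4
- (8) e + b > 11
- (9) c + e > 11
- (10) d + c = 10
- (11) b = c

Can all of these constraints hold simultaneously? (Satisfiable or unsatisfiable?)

Unsatisfiable

From constraint 2: d ≤ 5. From constraint 7: c ≤ 4. Hence d + c ≤ 9. But constraint 10 requires d + c = 10, and 10 > 9. Contradiction.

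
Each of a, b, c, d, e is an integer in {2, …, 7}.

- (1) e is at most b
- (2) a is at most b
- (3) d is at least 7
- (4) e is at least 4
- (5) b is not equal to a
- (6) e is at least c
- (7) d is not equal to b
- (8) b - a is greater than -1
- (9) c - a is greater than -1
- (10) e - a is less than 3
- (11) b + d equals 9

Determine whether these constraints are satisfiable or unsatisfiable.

Unsatisfiable

From constraints 1 and 4: b ≥ e ≥ 4. From constraint 3: d ≥ 7. Hence b + d ≥ 11. But constraint 11 requires b + d = 9, and 9 < 11. Contradiction.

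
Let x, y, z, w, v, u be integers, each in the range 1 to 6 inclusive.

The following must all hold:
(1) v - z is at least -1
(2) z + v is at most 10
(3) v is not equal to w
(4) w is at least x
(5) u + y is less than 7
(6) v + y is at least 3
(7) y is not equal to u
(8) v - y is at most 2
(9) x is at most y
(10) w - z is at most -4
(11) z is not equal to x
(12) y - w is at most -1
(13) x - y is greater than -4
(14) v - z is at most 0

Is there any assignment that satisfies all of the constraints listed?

Constraints 1, 8, 10, and 12 give w − y ≥ 1, y − v ≥ -2, v − z ≥ -1, z − w ≥ 4.
Adding all 4 inequalities: the left sides telescope to 0, and the right sides sum to 1 + (-2) + (-1) + 4 = 2. So 0 ≥ 2, which is false.

Unsatisfiable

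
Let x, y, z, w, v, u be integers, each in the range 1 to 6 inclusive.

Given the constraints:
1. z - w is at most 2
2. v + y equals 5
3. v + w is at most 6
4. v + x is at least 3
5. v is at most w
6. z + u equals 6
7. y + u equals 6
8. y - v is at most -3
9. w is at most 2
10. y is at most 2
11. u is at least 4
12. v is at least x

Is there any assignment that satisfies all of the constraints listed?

Unsatisfiable

From constraints 5 and 9: v ≤ w ≤ 2. From constraint 10: y ≤ 2. Hence v + y ≤ 4. But constraint 2 requires v + y = 5, and 5 > 4. Contradiction.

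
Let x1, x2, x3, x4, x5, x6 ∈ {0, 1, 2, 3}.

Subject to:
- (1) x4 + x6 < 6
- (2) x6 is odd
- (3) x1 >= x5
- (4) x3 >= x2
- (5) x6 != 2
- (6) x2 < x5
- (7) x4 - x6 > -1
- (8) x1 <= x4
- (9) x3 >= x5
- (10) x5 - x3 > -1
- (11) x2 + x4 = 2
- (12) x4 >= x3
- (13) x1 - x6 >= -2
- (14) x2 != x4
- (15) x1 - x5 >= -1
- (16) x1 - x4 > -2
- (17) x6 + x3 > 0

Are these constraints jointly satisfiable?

One satisfying assignment is x1 = 1, x2 = 0, x3 = 1, x4 = 2, x5 = 1, x6 = 1.
For the less obvious constraints — constraint 1: x4 + x6 = 3; constraint 7: x4 - x6 = 1; constraint 10: x5 - x3 = 0 — and the others hold by inspection.

Satisfiable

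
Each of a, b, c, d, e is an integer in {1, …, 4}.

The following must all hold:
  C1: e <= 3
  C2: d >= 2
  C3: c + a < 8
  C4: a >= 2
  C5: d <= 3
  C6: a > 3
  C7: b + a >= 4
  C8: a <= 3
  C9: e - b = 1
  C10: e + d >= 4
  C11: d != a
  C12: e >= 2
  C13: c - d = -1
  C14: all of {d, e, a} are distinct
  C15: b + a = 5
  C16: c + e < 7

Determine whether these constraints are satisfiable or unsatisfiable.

Unsatisfiable

Constraints 1, 2, 4, 5, 8, and 12 confine each of d, e, a to the 2 values {2, 3}.
Constraint 14 requires all 3 of them to be distinct, but only 2 values are available — impossible by the pigeonhole principle.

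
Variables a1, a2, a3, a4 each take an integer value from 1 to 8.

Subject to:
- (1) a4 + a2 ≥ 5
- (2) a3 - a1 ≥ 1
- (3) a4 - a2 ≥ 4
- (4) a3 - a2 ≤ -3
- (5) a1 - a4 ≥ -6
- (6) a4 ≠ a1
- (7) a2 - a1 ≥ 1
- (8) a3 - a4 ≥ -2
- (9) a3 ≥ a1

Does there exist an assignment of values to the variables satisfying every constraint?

Unsatisfiable

Constraints 2, 3, 4, and 5 give a2 − a3 ≥ 3, a3 − a1 ≥ 1, a1 − a4 ≥ -6, a4 − a2 ≥ 4.
Adding all 4 inequalities: the left sides telescope to 0, and the right sides sum to 3 + 1 + (-6) + 4 = 2. So 0 ≥ 2, which is false.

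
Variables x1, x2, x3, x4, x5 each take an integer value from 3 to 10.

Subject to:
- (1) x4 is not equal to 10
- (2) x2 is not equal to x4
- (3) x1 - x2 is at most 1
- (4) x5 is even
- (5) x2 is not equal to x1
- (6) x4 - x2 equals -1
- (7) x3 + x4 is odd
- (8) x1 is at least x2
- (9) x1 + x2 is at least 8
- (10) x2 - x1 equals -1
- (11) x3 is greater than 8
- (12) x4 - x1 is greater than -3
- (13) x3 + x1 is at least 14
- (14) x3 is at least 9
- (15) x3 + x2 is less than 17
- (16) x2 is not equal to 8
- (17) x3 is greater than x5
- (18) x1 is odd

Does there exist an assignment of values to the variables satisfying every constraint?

The assignment x1 = 5, x2 = 4, x3 = 10, x4 = 3, x5 = 4 works:
  constraint 3 holds since x1 - x2 = 1.
  constraint 6 holds since x4 - x2 = -1.
The rest check out directly.

Satisfiable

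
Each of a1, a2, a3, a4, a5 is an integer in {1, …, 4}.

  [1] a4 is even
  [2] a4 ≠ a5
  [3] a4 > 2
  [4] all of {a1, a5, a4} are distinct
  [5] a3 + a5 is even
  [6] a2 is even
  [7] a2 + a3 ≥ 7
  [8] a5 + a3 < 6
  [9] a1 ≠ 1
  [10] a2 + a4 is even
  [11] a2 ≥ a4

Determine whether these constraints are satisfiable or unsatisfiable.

Satisfiable

Take a1 = 2, a2 = 4, a3 = 3, a4 = 4, a5 = 1. Then constraint 4: values 2, 1, 4 are distinct; constraint 7: a2 + a3 = 7; constraint 8: a5 + a3 = 4, and every other listed constraint is also met.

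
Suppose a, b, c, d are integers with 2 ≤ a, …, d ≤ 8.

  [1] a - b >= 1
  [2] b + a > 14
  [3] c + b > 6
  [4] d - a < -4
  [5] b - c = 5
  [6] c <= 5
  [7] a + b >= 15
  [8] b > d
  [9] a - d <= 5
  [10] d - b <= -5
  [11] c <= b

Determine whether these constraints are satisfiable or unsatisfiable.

Constraints 1, 9, and 10 give a − b ≥ 1, b − d ≥ 5, d − a ≥ -5.
Adding all 3 inequalities: the left sides telescope to 0, and the right sides sum to 1 + 5 + (-5) = 1. So 0 ≥ 1, which is false.

Unsatisfiable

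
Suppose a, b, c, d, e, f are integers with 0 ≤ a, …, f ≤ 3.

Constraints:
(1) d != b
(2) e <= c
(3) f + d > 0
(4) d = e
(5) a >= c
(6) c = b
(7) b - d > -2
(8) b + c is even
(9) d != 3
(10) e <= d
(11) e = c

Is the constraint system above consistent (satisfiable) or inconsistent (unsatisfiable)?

From constraints 4, 6, and 11, d = e = c = b, so d = b. But constraint 1 says d ≠ b. Contradiction.

Unsatisfiable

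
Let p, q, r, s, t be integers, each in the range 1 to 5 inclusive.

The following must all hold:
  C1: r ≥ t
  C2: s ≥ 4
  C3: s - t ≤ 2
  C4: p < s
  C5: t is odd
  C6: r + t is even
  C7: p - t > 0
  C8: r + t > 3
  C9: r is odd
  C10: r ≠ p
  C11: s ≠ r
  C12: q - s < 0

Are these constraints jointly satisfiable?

Try p = 4, q = 2, r = 3, s = 5, t = 3.
Check constraint 3: s - t = 2; constraint 7: p - t = 1; constraint 8: r + t = 6. The remaining constraints are straightforward to verify.

Satisfiable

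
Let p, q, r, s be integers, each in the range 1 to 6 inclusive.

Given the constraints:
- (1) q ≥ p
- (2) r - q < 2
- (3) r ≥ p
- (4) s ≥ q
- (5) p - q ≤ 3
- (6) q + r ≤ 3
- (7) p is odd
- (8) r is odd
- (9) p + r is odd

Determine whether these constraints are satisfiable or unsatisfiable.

Unsatisfiable

Constraint 7 makes p odd and constraint 8 makes r odd, so p + r must be even. Constraint 9 says p + r is odd — contradiction.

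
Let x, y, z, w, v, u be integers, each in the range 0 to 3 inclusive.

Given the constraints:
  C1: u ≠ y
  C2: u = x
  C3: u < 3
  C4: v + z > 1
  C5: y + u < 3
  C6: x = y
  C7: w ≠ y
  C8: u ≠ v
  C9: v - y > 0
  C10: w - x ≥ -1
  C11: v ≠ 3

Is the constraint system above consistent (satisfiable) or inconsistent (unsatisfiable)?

From constraints 2 and 6, u = x = y, so u = y. But constraint 1 says u ≠ y. Contradiction.

Unsatisfiable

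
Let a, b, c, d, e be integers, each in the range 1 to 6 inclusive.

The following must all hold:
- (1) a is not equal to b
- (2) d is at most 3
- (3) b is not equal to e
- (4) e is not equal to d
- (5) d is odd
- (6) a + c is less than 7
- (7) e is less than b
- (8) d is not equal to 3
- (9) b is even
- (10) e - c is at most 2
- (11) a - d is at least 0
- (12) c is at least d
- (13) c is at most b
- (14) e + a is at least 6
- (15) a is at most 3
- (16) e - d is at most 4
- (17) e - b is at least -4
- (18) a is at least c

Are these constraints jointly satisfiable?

Setting (a, b, c, d, e) = (3, 4, 1, 1, 3) satisfies everything: constraint 6: a + c = 4; constraint 10: e - c = 2; constraint 11: a - d = 2, and the others follow.

Satisfiable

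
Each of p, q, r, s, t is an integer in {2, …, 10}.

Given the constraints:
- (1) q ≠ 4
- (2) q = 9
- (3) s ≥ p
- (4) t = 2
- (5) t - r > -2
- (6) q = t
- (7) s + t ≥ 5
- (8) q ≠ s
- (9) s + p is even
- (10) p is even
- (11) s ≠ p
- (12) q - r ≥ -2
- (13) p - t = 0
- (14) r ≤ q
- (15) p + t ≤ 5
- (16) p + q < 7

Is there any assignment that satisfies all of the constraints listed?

Unsatisfiable

Constraint 2 fixes q = 9 and constraint 4 fixes t = 2, but constraint 6 requires q = t. Since 9 ≠ 2, contradiction.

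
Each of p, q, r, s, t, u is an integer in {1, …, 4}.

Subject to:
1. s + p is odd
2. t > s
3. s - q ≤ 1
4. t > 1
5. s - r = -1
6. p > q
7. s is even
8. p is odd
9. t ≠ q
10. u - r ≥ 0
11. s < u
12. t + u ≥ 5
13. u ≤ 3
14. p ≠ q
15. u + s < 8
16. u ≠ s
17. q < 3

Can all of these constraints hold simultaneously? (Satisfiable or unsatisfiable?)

Satisfiable

The assignment p = 3, q = 1, r = 3, s = 2, t = 3, u = 3 works:
  constraint 3 holds since s - q = 1.
  constraint 5 holds since s - r = -1.
The rest check out directly.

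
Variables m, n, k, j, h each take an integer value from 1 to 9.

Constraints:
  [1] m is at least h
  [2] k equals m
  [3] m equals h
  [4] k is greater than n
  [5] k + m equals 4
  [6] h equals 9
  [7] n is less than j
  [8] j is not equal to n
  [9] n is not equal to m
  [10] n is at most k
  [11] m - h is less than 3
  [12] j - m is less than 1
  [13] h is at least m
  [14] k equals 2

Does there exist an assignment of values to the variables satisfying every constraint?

Unsatisfiable

Constraint 14 fixes k = 2 and constraint 6 fixes h = 9. Constraints 2 and 3 give k = m = h, so k = h. But 2 ≠ 9 — contradiction.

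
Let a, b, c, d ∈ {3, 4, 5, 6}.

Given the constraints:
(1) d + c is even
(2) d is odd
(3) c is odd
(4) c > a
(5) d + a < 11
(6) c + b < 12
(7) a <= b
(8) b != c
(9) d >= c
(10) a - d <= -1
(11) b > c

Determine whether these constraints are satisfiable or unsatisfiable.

Satisfiable

Try a = 3, b = 6, c = 5, d = 5.
Check constraint 5: d + a = 8; constraint 6: c + b = 11. The remaining constraints are straightforward to verify.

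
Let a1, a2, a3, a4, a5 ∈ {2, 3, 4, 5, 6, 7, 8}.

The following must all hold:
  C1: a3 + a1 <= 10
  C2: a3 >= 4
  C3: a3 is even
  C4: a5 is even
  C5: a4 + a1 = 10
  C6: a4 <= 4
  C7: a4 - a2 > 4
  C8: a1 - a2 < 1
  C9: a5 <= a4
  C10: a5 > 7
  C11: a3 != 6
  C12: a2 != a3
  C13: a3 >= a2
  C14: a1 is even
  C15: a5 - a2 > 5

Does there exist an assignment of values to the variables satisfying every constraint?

Unsatisfiable

From constraint 10: a5 ≥ 8. From constraints 6 and 9: a5 ≤ a4 and a4 ≤ 4, so a5 ≤ 4. But 4 < 8, so no value of a5 works.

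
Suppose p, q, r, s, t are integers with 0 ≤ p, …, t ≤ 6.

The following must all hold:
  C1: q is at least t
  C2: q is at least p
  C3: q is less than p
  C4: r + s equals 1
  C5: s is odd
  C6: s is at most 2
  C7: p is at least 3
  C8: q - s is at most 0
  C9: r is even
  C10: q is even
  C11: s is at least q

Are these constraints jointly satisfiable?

Unsatisfiable

From constraints 2 and 7: q ≥ p and p ≥ 3, so q ≥ 3. From constraints 6 and 11: q ≤ s and s ≤ 2, so q ≤ 2. But 2 < 3, so no value of q works.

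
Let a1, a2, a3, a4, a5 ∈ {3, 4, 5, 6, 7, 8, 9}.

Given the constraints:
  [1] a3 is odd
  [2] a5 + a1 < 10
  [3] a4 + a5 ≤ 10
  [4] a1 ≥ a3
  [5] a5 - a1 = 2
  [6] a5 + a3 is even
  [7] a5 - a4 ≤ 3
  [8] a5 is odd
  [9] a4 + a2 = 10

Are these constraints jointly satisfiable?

Satisfiable

The assignment a1 = 3, a2 = 6, a3 = 3, a4 = 4, a5 = 5 works:
  constraint 2 holds since a5 + a1 = 8.
  constraint 3 holds since a4 + a5 = 9.
The rest check out directly.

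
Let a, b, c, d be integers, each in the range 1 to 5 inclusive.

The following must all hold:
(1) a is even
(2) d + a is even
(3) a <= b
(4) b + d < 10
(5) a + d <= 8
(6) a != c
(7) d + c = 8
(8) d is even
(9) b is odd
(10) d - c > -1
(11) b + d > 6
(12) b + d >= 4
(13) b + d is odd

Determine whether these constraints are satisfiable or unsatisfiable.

Satisfiable

The assignment a = 2, b = 3, c = 4, d = 4 works:
  constraint 4 holds since b + d = 7.
  constraint 5 holds since a + d = 6.
The rest check out directly.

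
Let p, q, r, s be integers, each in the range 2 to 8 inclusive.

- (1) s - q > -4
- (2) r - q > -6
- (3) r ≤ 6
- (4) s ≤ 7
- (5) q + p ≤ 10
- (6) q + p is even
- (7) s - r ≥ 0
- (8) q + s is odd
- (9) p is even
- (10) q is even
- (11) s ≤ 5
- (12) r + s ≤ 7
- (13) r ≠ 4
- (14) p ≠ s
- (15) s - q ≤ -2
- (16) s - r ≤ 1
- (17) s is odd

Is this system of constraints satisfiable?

The assignment p = 4, q = 6, r = 3, s = 3 works:
  constraint 1 holds since s - q = -3.
  constraint 2 holds since r - q = -3.
  constraint 5 holds since q + p = 10.
The rest check out directly.

Satisfiable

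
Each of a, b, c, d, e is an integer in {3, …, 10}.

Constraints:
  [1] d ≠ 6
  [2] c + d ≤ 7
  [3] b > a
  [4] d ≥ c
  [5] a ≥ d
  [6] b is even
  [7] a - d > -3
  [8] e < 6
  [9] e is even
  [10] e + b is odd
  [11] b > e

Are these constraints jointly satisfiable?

Unsatisfiable

Constraint 9 makes e even and constraint 6 makes b even, so e + b must be even. Constraint 10 says e + b is odd — contradiction.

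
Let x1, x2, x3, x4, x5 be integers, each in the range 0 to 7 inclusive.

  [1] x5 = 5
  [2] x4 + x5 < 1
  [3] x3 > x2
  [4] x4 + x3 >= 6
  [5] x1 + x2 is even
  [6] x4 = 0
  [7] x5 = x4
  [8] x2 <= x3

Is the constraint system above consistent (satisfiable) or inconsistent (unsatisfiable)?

Unsatisfiable

Constraint 1 fixes x5 = 5 and constraint 6 fixes x4 = 0, but constraint 7 requires x5 = x4. Since 5 ≠ 0, contradiction.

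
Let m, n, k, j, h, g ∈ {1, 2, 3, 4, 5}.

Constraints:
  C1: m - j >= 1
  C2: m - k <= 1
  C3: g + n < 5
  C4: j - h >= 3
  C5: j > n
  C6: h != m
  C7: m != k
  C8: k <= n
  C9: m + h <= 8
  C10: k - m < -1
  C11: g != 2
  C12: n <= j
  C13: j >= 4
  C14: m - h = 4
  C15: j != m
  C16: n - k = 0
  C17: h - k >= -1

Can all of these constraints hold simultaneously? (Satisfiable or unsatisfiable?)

Unsatisfiable

Constraints 1, 2, 4, and 17 give j − h ≥ 3, h − k ≥ -1, k − m ≥ -1, m − j ≥ 1.
Adding all 4 inequalities: the left sides telescope to 0, and the right sides sum to 3 + (-1) + (-1) + 1 = 2. So 0 ≥ 2, which is false.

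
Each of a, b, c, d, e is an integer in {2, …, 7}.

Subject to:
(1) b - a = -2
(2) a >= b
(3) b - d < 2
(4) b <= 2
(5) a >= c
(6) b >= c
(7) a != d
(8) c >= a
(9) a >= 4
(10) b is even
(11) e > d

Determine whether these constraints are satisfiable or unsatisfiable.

Unsatisfiable

From constraints 8 and 9: c ≥ a and a ≥ 4, so c ≥ 4. From constraints 4 and 6: c ≤ b and b ≤ 2, so c ≤ 2. But 2 < 4, so no value of c works.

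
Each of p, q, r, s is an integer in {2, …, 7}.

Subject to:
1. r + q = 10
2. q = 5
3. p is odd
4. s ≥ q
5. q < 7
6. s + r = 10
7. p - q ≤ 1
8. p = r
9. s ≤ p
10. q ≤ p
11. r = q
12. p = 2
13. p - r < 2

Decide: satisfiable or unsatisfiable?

Constraint 12 fixes p = 2 and constraint 2 fixes q = 5. Constraints 8 and 11 give p = r = q, so p = q. But 2 ≠ 5 — contradiction.

Unsatisfiable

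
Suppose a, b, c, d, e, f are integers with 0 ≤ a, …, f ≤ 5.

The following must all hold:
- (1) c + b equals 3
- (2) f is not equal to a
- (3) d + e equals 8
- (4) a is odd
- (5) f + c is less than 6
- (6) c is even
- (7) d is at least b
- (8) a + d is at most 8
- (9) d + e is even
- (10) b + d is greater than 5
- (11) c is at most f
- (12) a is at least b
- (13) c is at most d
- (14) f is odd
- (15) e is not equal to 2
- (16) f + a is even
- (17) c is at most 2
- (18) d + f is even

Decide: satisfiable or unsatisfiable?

Satisfiable

Try a = 3, b = 3, c = 0, d = 3, e = 5, f = 5.
Check constraint 1: c + b = 3; constraint 3: d + e = 8; constraint 5: f + c = 5. The remaining constraints are straightforward to verify.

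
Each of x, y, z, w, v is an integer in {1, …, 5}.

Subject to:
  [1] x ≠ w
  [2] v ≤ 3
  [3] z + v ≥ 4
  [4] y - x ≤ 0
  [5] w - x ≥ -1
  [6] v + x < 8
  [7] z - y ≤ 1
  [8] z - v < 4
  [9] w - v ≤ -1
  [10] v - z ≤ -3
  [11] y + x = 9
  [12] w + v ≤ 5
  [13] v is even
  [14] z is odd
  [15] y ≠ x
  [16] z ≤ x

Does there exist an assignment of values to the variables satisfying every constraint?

Constraints 4, 5, 7, 9, and 10 give v − w ≥ 1, w − x ≥ -1, x − y ≥ 0, y − z ≥ -1, z − v ≥ 3.
Adding all 5 inequalities: the left sides telescope to 0, and the right sides sum to 1 + (-1) + 0 + (-1) + 3 = 2. So 0 ≥ 2, which is false.

Unsatisfiable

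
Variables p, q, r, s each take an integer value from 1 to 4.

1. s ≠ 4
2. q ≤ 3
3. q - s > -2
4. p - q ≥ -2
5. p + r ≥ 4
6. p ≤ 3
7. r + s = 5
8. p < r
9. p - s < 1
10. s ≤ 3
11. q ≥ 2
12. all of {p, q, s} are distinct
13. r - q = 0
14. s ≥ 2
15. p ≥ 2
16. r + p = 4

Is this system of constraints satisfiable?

Constraints 2, 6, 10, 11, 14, and 15 confine each of p, q, s to the 2 values {2, 3}.
Constraint 12 requires all 3 of them to be distinct, but only 2 values are available — impossible by the pigeonhole principle.

Unsatisfiable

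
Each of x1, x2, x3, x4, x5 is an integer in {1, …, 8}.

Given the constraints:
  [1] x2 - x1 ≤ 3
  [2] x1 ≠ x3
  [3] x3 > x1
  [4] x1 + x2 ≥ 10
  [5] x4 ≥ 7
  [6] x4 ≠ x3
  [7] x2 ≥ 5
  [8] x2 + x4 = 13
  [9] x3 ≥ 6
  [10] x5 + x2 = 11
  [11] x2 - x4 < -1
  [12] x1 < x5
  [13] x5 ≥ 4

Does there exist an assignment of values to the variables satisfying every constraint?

The assignment x1 = 5, x2 = 5, x3 = 6, x4 = 8, x5 = 6 works:
  constraint 1 holds since x2 - x1 = 0.
  constraint 4 holds since x1 + x2 = 10.
The rest check out directly.

Satisfiable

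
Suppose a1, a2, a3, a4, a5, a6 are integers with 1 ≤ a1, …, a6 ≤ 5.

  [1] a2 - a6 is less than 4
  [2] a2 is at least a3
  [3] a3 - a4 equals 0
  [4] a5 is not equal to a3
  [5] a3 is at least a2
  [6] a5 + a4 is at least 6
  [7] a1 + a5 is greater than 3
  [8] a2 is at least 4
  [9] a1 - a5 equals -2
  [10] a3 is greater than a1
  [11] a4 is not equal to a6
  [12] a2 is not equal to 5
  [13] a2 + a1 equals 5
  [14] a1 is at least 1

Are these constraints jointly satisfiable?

The assignment a1 = 1, a2 = 4, a3 = 4, a4 = 4, a5 = 3, a6 = 1 works:
  constraint 1 holds since a2 - a6 = 3.
  constraint 3 holds since a3 - a4 = 0.
  constraint 6 holds since a5 + a4 = 7.
The rest check out directly.

Satisfiable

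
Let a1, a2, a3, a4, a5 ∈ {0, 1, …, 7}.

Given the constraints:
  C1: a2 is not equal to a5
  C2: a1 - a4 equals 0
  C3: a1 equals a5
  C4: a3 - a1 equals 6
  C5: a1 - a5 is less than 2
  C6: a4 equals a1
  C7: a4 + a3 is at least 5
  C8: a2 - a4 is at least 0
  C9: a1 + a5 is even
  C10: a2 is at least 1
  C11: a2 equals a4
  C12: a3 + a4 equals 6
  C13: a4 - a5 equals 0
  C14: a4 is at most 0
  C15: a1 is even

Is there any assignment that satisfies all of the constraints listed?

Unsatisfiable

From constraints 3, 6, and 11, a2 = a4 = a1 = a5, so a2 = a5. But constraint 1 says a2 ≠ a5. Contradiction.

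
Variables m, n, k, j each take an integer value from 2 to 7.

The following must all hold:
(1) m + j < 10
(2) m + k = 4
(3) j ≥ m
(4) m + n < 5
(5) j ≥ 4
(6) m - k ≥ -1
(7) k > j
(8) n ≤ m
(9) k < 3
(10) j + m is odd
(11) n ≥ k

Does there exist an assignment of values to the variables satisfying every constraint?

Unsatisfiable

Constraints 3, 7, 8, and 11 give n ≤ m, m ≤ j, j < k, k ≤ n. Chaining: n ≤ m ≤ j < k ≤ n, which forces n < n — impossible.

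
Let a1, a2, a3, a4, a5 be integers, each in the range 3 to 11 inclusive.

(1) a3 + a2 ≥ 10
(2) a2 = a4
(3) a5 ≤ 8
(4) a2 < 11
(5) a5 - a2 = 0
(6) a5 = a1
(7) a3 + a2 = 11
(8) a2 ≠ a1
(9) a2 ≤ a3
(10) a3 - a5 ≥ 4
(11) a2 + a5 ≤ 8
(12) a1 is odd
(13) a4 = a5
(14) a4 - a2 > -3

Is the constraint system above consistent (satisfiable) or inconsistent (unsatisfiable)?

From constraints 2, 6, and 13, a2 = a4 = a5 = a1, so a2 = a1. But constraint 8 says a2 ≠ a1. Contradiction.

Unsatisfiable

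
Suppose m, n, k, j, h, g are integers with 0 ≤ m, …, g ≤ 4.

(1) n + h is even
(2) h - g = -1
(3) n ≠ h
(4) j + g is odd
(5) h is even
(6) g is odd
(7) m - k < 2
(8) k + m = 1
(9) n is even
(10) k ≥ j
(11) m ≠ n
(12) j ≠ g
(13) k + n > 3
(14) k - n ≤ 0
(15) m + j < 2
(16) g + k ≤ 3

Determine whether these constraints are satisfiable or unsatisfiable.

Satisfiable

The assignment m = 0, n = 4, k = 1, j = 0, h = 0, g = 1 works:
  constraint 2 holds since h - g = -1.
  constraint 7 holds since m - k = -1.
  constraint 8 holds since k + m = 1.
The rest check out directly.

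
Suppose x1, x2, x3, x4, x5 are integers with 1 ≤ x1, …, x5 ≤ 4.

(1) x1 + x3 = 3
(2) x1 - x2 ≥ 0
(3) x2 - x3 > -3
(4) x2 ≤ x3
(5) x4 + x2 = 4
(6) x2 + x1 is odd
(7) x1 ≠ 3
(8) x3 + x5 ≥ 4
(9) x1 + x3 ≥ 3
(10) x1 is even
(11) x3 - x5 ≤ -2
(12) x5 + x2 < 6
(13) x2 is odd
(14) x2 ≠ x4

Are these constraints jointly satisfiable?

The assignment x1 = 2, x2 = 1, x3 = 1, x4 = 3, x5 = 3 works:
  constraint 1 holds since x1 + x3 = 3.
  constraint 2 holds since x1 - x2 = 1.
  constraint 3 holds since x2 - x3 = 0.
The rest check out directly.

Satisfiable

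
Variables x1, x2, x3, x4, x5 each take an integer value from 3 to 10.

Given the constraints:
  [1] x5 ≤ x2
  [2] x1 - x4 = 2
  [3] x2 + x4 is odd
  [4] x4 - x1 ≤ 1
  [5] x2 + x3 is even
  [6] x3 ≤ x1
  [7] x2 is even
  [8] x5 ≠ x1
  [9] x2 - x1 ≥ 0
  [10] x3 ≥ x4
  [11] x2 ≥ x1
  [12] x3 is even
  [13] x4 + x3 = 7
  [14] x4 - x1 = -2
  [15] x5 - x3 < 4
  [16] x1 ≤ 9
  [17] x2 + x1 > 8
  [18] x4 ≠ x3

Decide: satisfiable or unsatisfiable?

Take x1 = 5, x2 = 6, x3 = 4, x4 = 3, x5 = 6. Then constraint 2: x1 - x4 = 2; constraint 4: x4 - x1 = -2, and every other listed constraint is also met.

Satisfiable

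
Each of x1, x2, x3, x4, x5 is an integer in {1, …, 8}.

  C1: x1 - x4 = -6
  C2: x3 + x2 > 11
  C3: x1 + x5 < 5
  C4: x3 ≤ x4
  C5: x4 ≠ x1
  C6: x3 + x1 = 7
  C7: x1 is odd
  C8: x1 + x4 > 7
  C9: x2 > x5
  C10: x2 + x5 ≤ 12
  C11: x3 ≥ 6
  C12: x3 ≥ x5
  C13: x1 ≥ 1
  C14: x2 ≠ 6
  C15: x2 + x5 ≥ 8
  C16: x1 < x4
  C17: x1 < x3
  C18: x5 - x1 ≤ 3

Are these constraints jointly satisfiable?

Satisfiable

Take x1 = 1, x2 = 7, x3 = 6, x4 = 7, x5 = 2. Then constraint 1: x1 - x4 = -6; constraint 2: x3 + x2 = 13, and every other listed constraint is also met.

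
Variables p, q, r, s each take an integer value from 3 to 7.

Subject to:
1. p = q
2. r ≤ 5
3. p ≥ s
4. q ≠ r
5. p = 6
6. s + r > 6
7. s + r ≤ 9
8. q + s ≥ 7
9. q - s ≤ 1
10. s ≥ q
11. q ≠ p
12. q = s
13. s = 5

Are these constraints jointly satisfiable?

Unsatisfiable

Constraint 5 fixes p = 6 and constraint 13 fixes s = 5. Constraints 1 and 12 give p = q = s, so p = s. But 6 ≠ 5 — contradiction.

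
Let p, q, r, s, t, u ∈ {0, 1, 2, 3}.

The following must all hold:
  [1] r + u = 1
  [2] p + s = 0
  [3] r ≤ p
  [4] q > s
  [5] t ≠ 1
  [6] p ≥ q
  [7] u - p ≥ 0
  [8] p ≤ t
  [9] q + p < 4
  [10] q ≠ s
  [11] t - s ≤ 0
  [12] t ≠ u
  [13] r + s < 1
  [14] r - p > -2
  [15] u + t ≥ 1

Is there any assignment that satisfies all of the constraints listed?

Unsatisfiable

Constraints 4, 6, 8, and 11 give q ≤ p, p ≤ t, t ≤ s, s < q. Chaining: q ≤ p ≤ t ≤ s < q, which forces q < q — impossible.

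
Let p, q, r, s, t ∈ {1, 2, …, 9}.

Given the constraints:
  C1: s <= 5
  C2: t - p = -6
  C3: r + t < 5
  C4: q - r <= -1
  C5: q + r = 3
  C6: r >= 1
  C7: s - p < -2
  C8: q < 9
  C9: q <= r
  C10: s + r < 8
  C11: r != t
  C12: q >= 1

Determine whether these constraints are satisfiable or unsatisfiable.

One satisfying assignment is p = 7, q = 1, r = 2, s = 3, t = 1.
For the less obvious constraints — constraint 2: t - p = -6; constraint 3: r + t = 3; constraint 4: q - r = -1 — and the others hold by inspection.

Satisfiable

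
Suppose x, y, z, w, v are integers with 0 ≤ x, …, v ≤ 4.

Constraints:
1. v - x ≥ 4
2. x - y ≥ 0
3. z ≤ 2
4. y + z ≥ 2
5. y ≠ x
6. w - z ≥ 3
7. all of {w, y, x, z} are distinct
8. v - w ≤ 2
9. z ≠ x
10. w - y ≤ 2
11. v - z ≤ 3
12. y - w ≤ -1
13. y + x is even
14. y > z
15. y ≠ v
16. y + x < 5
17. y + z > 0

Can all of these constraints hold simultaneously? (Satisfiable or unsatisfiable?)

Constraints 1, 2, 6, 10, and 11 give x − y ≥ 0, y − w ≥ -2, w − z ≥ 3, z − v ≥ -3, v − x ≥ 4.
Adding all 5 inequalities: the left sides telescope to 0, and the right sides sum to 0 + (-2) + 3 + (-3) + 4 = 2. So 0 ≥ 2, which is false.

Unsatisfiable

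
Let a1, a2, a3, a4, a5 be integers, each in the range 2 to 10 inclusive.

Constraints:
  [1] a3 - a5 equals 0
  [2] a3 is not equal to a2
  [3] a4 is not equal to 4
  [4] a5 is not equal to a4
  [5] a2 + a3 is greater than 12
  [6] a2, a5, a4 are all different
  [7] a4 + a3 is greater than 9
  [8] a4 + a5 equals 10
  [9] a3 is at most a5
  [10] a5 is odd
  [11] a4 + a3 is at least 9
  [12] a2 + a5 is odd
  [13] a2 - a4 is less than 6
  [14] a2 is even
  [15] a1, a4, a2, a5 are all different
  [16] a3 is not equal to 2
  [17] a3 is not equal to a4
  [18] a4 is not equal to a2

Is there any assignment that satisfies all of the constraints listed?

Satisfiable

The assignment a1 = 2, a2 = 6, a3 = 7, a4 = 3, a5 = 7 works:
  constraint 1 holds since a3 - a5 = 0.
  constraint 5 holds since a2 + a3 = 13.
  constraint 7 holds since a4 + a3 = 10.
The rest check out directly.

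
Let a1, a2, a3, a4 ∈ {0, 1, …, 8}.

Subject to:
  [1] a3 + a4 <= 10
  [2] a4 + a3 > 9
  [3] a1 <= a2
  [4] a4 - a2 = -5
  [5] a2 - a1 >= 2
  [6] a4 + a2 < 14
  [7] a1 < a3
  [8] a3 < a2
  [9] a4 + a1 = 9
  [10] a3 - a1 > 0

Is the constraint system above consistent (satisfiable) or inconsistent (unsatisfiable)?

Satisfiable

Try a1 = 6, a2 = 8, a3 = 7, a4 = 3.
Check constraint 1: a3 + a4 = 10; constraint 2: a4 + a3 = 10; constraint 4: a4 - a2 = -5. The remaining constraints are straightforward to verify.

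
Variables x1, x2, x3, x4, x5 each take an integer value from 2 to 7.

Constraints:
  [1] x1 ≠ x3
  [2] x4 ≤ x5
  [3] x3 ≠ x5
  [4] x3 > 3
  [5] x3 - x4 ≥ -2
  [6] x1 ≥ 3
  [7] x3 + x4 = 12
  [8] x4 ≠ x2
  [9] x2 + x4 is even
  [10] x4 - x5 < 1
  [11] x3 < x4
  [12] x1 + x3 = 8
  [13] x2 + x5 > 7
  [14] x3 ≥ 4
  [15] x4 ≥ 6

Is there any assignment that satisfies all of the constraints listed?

Satisfiable

Take x1 = 3, x2 = 3, x3 = 5, x4 = 7, x5 = 7. Then constraint 5: x3 - x4 = -2; constraint 7: x3 + x4 = 12, and every other listed constraint is also met.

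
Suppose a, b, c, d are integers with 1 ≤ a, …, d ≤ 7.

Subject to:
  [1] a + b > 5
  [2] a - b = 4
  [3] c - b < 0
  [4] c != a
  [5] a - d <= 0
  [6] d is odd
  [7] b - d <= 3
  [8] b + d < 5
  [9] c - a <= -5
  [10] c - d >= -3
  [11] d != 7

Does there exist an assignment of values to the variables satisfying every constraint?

Constraints 5, 9, and 10 give d − a ≥ 0, a − c ≥ 5, c − d ≥ -3.
Adding all 3 inequalities: the left sides telescope to 0, and the right sides sum to 0 + 5 + (-3) = 2. So 0 ≥ 2, which is false.

Unsatisfiable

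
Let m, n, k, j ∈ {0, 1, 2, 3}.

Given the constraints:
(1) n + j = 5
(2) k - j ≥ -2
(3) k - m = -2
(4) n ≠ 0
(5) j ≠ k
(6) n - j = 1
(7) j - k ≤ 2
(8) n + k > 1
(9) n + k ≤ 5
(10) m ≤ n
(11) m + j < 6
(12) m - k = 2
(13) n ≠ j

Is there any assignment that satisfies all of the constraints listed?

Satisfiable

The assignment m = 2, n = 3, k = 0, j = 2 works:
  constraint 1 holds since n + j = 5.
  constraint 2 holds since k - j = -2.
The rest check out directly.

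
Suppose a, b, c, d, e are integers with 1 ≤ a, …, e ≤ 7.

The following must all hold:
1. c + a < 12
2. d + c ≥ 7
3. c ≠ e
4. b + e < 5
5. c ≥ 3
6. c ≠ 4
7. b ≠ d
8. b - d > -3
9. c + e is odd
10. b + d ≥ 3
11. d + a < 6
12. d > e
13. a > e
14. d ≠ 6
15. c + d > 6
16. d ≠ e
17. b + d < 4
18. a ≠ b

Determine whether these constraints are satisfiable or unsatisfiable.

Satisfiable

Take a = 3, b = 1, c = 6, d = 2, e = 1. Then constraint 1: c + a = 9; constraint 2: d + c = 8; constraint 4: b + e = 2, and every other listed constraint is also met.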